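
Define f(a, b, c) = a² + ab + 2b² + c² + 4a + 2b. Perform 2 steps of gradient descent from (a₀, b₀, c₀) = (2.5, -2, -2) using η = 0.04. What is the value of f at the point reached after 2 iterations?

∇f = (2a + b + 4, a + 4b + 2, 2c)
(a₁, b₁, c₁) = (2.5, -2, -2) − 0.04·(7, -3.5, -4) = (2.22, -1.86, -1.84)
(a₂, b₂, c₂) = (2.22, -1.86, -1.84) − 0.04·(6.58, -3.22, -3.68) = (1.9568, -1.7312, -1.6928)
f(1.9568, -1.7312, -1.6928) = 13.6659328

13.6659328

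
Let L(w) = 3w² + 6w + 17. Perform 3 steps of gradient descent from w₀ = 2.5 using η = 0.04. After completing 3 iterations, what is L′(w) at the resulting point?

9.218496

L′(w) = 6w + 6
w₁ = 2.5 − 0.04·21 = 1.66
w₂ = 1.66 − 0.04·15.96 = 1.0216
w₃ = 1.0216 − 0.04·12.1296 = 0.536416
L′(w) at (0.536416) = 9.218496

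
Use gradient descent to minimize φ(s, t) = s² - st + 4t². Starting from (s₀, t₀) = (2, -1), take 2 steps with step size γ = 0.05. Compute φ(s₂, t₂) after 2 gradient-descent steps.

2.9125

∇φ = (2s - t, -s + 8t)
(s₁, t₁) = (2, -1) − 0.05·(5, -10) = (1.75, -0.5)
(s₂, t₂) = (1.75, -0.5) − 0.05·(4, -5.75) = (1.55, -0.2125)
φ(1.55, -0.2125) = 2.9125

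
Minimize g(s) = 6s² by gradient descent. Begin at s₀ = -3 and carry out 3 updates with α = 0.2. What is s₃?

g′(s) = 12s
Step 1: g′(-3) = -36; s₁ = -3 − 0.2·(-36) = 4.2
Step 2: g′(4.2) = 50.4; s₂ = 4.2 − 0.2·50.4 = -5.88
Step 3: g′(-5.88) = -70.56; s₃ = -5.88 − 0.2·(-70.56) = 8.232

8.232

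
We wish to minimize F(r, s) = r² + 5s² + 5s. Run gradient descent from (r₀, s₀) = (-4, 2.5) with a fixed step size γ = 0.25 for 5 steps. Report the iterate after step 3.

(-0.5, -10.625)

∇F = (2r, 10s + 5)
Step 1: at (-4, 2.5), ∇F = (-8, 30) → (-4, 2.5) − 0.25·(-8, 30) = (-2, -5)
Step 2: at (-2, -5), ∇F = (-4, -45) → (-2, -5) − 0.25·(-4, -45) = (-1, 6.25)
Step 3: at (-1, 6.25), ∇F = (-2, 67.5) → (-1, 6.25) − 0.25·(-2, 67.5) = (-0.5, -10.625)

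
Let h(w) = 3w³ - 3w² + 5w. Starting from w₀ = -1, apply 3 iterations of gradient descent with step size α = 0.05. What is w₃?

h′(w) = 9w² - 6w + 5
Step 1: h′(-1) = 20; w₁ = -1 − 0.05·20 = -2
Step 2: h′(-2) = 53; w₂ = -2 − 0.05·53 = -4.65
Step 3: h′(-4.65) = 227.5025; w₃ = -4.65 − 0.05·227.5025 = -16.025125

-16.025125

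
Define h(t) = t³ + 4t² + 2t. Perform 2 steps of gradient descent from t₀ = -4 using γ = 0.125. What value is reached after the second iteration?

-14.8984375

h′(t) = 3t² + 8t + 2
Step 1: h′(-4) = 18; t₁ = -4 − 0.125·18 = -6.25
Step 2: h′(-6.25) = 69.1875; t₂ = -6.25 − 0.125·69.1875 = -14.8984375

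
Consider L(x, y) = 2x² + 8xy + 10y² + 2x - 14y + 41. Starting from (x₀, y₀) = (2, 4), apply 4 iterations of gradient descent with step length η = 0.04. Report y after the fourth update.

∇L = (4x + 8y + 2, 8x + 20y - 14)
Step 1: at (2, 4), ∇L = (42, 82) → (2, 4) − 0.04·(42, 82) = (0.32, 0.72)
Step 2: at (0.32, 0.72), ∇L = (9.04, 2.96) → (0.32, 0.72) − 0.04·(9.04, 2.96) = (-0.0416, 0.6016)
Step 3: at (-0.0416, 0.6016), ∇L = (6.6464, -2.3008) → (-0.0416, 0.6016) − 0.04·(6.6464, -2.3008) = (-0.307456, 0.693632)
Step 4: at (-0.307456, 0.693632), ∇L = (6.319232, -2.587008) → (-0.307456, 0.693632) − 0.04·(6.319232, -2.587008) = (-0.56022528, 0.79711232)
y = 0.79711232

0.79711232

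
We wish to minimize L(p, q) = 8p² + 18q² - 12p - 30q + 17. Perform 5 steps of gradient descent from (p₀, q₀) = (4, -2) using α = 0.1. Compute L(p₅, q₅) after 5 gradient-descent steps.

∇L = (16p - 12, 36q - 30)
Step 1: at (4, -2), ∇L = (52, -102) → (4, -2) − 0.1·(52, -102) = (-1.2, 8.2)
Step 2: at (-1.2, 8.2), ∇L = (-31.2, 265.2) → (-1.2, 8.2) − 0.1·(-31.2, 265.2) = (1.92, -18.32)
Step 3: at (1.92, -18.32), ∇L = (18.72, -689.52) → (1.92, -18.32) − 0.1·(18.72, -689.52) = (0.048, 50.632)
Step 4: at (0.048, 50.632), ∇L = (-11.232, 1792.752) → (0.048, 50.632) − 0.1·(-11.232, 1792.752) = (1.1712, -128.6432)
Step 5: at (1.1712, -128.6432), ∇L = (6.7392, -4661.1552) → (1.1712, -128.6432) − 0.1·(6.7392, -4661.1552) = (0.49728, 337.47232)
L(0.49728, 337.47232) = 2039865.0431304704

2039865.0431304704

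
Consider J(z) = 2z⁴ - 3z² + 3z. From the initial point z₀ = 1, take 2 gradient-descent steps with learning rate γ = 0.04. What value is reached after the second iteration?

0.70816

J′(z) = 8z³ - 6z + 3
z₁ = 1 − 0.04·5 = 0.8
z₂ = 0.8 − 0.04·2.296 = 0.70816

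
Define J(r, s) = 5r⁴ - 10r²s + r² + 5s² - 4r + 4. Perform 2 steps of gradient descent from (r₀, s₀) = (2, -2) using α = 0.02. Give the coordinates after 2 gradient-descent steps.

∇J = (20r³ - 20rs + 2r - 4, -10r² + 10s)
(r₁, s₁) = (2, -2) − 0.02·(240, -60) = (-2.8, -0.8)
(r₂, s₂) = (-2.8, -0.8) − 0.02·(-493.44, -86.4) = (7.0688, 0.928)

(7.0688, 0.928)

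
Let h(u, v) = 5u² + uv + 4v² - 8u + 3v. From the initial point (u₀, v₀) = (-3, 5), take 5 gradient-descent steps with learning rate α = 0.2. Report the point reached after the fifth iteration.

(2.9456, 0.12608)

∇h = (10u + v - 8, u + 8v + 3)
Step 1: at (-3, 5), ∇h = (-33, 40) → (-3, 5) − 0.2·(-33, 40) = (3.6, -3)
Step 2: at (3.6, -3), ∇h = (25, -17.4) → (3.6, -3) − 0.2·(25, -17.4) = (-1.4, 0.48)
Step 3: at (-1.4, 0.48), ∇h = (-21.52, 5.44) → (-1.4, 0.48) − 0.2·(-21.52, 5.44) = (2.904, -0.608)
Step 4: at (2.904, -0.608), ∇h = (20.432, 1.04) → (2.904, -0.608) − 0.2·(20.432, 1.04) = (-1.1824, -0.816)
Step 5: at (-1.1824, -0.816), ∇h = (-20.64, -4.7104) → (-1.1824, -0.816) − 0.2·(-20.64, -4.7104) = (2.9456, 0.12608)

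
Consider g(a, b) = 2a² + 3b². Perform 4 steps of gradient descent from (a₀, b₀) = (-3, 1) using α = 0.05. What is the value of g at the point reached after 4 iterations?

3.19284291

∇g = (4a, 6b)
(a₁, b₁) = (-3, 1) − 0.05·(-12, 6) = (-2.4, 0.7)
(a₂, b₂) = (-2.4, 0.7) − 0.05·(-9.6, 4.2) = (-1.92, 0.49)
(a₃, b₃) = (-1.92, 0.49) − 0.05·(-7.68, 2.94) = (-1.536, 0.343)
(a₄, b₄) = (-1.536, 0.343) − 0.05·(-6.144, 2.058) = (-1.2288, 0.2401)
g(-1.2288, 0.2401) = 3.19284291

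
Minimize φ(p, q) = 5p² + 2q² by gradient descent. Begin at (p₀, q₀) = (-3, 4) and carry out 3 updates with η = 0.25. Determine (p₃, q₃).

∇φ = (10p, 4q)
Step 1: at (-3, 4), ∇φ = (-30, 16) → (-3, 4) − 0.25·(-30, 16) = (4.5, 0)
Step 2: at (4.5, 0), ∇φ = (45, 0) → (4.5, 0) − 0.25·(45, 0) = (-6.75, 0)
Step 3: at (-6.75, 0), ∇φ = (-67.5, 0) → (-6.75, 0) − 0.25·(-67.5, 0) = (10.125, 0)

(10.125, 0)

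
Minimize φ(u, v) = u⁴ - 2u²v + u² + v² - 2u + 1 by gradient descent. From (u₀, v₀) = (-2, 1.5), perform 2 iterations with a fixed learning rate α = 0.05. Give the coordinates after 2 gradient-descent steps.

(-0.7064, 1.624)

∇φ = (4u³ - 4uv + 2u - 2, -2u² + 2v)
Step 1: at (-2, 1.5), ∇φ = (-26, -5) → (-2, 1.5) − 0.05·(-26, -5) = (-0.7, 1.75)
Step 2: at (-0.7, 1.75), ∇φ = (0.128, 2.52) → (-0.7, 1.75) − 0.05·(0.128, 2.52) = (-0.7064, 1.624)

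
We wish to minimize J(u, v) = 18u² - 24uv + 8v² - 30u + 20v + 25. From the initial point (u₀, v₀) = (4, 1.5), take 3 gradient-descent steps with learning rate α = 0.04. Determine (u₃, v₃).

(0.610432, 3.759712)

∇J = (36u - 24v - 30, -24u + 16v + 20)
Step 1: at (4, 1.5), ∇J = (78, -52) → (4, 1.5) − 0.04·(78, -52) = (0.88, 3.58)
Step 2: at (0.88, 3.58), ∇J = (-84.24, 56.16) → (0.88, 3.58) − 0.04·(-84.24, 56.16) = (4.2496, 1.3336)
Step 3: at (4.2496, 1.3336), ∇J = (90.9792, -60.6528) → (4.2496, 1.3336) − 0.04·(90.9792, -60.6528) = (0.610432, 3.759712)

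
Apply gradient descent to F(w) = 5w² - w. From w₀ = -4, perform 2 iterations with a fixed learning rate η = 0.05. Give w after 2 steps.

-0.925

F′(w) = 10w - 1
w₁ = -4 − 0.05·(-41) = -1.95
w₂ = -1.95 − 0.05·(-20.5) = -0.925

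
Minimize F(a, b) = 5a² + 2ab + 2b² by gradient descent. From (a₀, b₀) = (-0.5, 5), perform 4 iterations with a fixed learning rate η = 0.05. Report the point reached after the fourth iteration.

(-0.63375, 2.25615)

∇F = (10a + 2b, 2a + 4b)
Step 1: at (-0.5, 5), ∇F = (5, 19) → (-0.5, 5) − 0.05·(5, 19) = (-0.75, 4.05)
Step 2: at (-0.75, 4.05), ∇F = (0.6, 14.7) → (-0.75, 4.05) − 0.05·(0.6, 14.7) = (-0.78, 3.315)
Step 3: at (-0.78, 3.315), ∇F = (-1.17, 11.7) → (-0.78, 3.315) − 0.05·(-1.17, 11.7) = (-0.7215, 2.73)
Step 4: at (-0.7215, 2.73), ∇F = (-1.755, 9.477) → (-0.7215, 2.73) − 0.05·(-1.755, 9.477) = (-0.63375, 2.25615)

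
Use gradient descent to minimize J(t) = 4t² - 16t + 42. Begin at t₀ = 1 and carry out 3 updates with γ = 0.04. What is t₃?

1.685568

J′(t) = 8t - 16
t₁ = 1 − 0.04·(-8) = 1.32
t₂ = 1.32 − 0.04·(-5.44) = 1.5376
t₃ = 1.5376 − 0.04·(-3.6992) = 1.685568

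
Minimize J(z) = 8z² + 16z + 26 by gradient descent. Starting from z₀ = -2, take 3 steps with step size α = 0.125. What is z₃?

J′(z) = 16z + 16
Step 1: J′(-2) = -16; z₁ = -2 − 0.125·(-16) = 0
Step 2: J′(0) = 16; z₂ = 0 − 0.125·16 = -2
Step 3: J′(-2) = -16; z₃ = -2 − 0.125·(-16) = 0

0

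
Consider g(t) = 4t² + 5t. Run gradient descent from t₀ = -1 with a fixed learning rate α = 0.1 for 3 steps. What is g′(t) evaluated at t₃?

-0.024

g′(t) = 8t + 5
t₁ = -1 − 0.1·(-3) = -0.7
t₂ = -0.7 − 0.1·(-0.6) = -0.64
t₃ = -0.64 − 0.1·(-0.12) = -0.628
g′(t) at (-0.628) = -0.024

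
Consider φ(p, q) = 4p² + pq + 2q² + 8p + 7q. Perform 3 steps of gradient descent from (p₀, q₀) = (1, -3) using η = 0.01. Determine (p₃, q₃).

∇φ = (8p + q + 8, p + 4q + 7)
Step 1: at (1, -3), ∇φ = (13, -4) → (1, -3) − 0.01·(13, -4) = (0.87, -2.96)
Step 2: at (0.87, -2.96), ∇φ = (12, -3.97) → (0.87, -2.96) − 0.01·(12, -3.97) = (0.75, -2.9203)
Step 3: at (0.75, -2.9203), ∇φ = (11.0797, -3.9312) → (0.75, -2.9203) − 0.01·(11.0797, -3.9312) = (0.639203, -2.880988)

(0.639203, -2.880988)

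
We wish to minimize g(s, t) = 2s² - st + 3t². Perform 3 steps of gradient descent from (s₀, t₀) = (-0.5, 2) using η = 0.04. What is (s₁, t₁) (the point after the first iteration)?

∇g = (4s - t, -s + 6t)
Step 1: at (-0.5, 2), ∇g = (-4, 12.5) → (-0.5, 2) − 0.04·(-4, 12.5) = (-0.34, 1.5)

(-0.34, 1.5)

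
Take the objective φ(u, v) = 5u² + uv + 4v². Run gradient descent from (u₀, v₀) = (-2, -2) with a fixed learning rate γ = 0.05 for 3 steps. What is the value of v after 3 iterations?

-0.34925

∇φ = (10u + v, u + 8v)
(u₁, v₁) = (-2, -2) − 0.05·(-22, -18) = (-0.9, -1.1)
(u₂, v₂) = (-0.9, -1.1) − 0.05·(-10.1, -9.7) = (-0.395, -0.615)
(u₃, v₃) = (-0.395, -0.615) − 0.05·(-4.565, -5.315) = (-0.16675, -0.34925)
v = -0.34925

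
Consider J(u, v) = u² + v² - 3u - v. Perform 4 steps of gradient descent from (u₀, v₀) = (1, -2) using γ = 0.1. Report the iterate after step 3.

∇J = (2u - 3, 2v - 1)
Step 1: at (1, -2), ∇J = (-1, -5) → (1, -2) − 0.1·(-1, -5) = (1.1, -1.5)
Step 2: at (1.1, -1.5), ∇J = (-0.8, -4) → (1.1, -1.5) − 0.1·(-0.8, -4) = (1.18, -1.1)
Step 3: at (1.18, -1.1), ∇J = (-0.64, -3.2) → (1.18, -1.1) − 0.1·(-0.64, -3.2) = (1.244, -0.78)

(1.244, -0.78)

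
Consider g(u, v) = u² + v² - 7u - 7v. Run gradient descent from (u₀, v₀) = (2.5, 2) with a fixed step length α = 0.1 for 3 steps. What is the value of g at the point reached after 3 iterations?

∇g = (2u - 7, 2v - 7)
Step 1: at (2.5, 2), ∇g = (-2, -3) → (2.5, 2) − 0.1·(-2, -3) = (2.7, 2.3)
Step 2: at (2.7, 2.3), ∇g = (-1.6, -2.4) → (2.7, 2.3) − 0.1·(-1.6, -2.4) = (2.86, 2.54)
Step 3: at (2.86, 2.54), ∇g = (-1.28, -1.92) → (2.86, 2.54) − 0.1·(-1.28, -1.92) = (2.988, 2.732)
g(2.988, 2.732) = -23.648032

-23.648032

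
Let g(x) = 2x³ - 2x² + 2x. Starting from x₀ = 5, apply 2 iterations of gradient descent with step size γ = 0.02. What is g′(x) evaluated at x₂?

14.961701044224

g′(x) = 6x² - 4x + 2
Step 1: g′(5) = 132; x₁ = 5 − 0.02·132 = 2.36
Step 2: g′(2.36) = 25.9776; x₂ = 2.36 − 0.02·25.9776 = 1.840448
g′(x) at (1.840448) = 14.961701044224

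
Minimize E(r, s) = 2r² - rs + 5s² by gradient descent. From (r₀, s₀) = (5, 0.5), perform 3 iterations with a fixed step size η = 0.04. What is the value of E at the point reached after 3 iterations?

∇E = (4r - s, -r + 10s)
(r₁, s₁) = (5, 0.5) − 0.04·(19.5, 0) = (4.22, 0.5)
(r₂, s₂) = (4.22, 0.5) − 0.04·(16.38, 0.78) = (3.5648, 0.4688)
(r₃, s₃) = (3.5648, 0.4688) − 0.04·(13.7904, 1.1232) = (3.013184, 0.423872)
E(3.013184, 0.423872) = 17.779688669184

17.779688669184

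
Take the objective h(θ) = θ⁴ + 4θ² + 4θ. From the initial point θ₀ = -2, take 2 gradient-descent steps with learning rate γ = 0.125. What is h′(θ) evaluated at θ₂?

-42401.5302734375

h′(θ) = 4θ³ + 8θ + 4
Step 1: h′(-2) = -44; θ₁ = -2 − 0.125·(-44) = 3.5
Step 2: h′(3.5) = 203.5; θ₂ = 3.5 − 0.125·203.5 = -21.9375
h′(θ) at (-21.9375) = -42401.5302734375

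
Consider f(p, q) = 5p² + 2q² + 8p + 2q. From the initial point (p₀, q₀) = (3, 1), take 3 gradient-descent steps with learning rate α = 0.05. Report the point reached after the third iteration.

(-0.325, 0.268)

∇f = (10p + 8, 4q + 2)
(p₁, q₁) = (3, 1) − 0.05·(38, 6) = (1.1, 0.7)
(p₂, q₂) = (1.1, 0.7) − 0.05·(19, 4.8) = (0.15, 0.46)
(p₃, q₃) = (0.15, 0.46) − 0.05·(9.5, 3.84) = (-0.325, 0.268)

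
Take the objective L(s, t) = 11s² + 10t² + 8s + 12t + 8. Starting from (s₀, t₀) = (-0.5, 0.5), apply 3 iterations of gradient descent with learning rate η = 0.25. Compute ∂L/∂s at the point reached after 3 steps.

∇L = (22s + 8, 20t + 12)
Step 1: at (-0.5, 0.5), ∇L = (-3, 22) → (-0.5, 0.5) − 0.25·(-3, 22) = (0.25, -5)
Step 2: at (0.25, -5), ∇L = (13.5, -88) → (0.25, -5) − 0.25·(13.5, -88) = (-3.125, 17)
Step 3: at (-3.125, 17), ∇L = (-60.75, 352) → (-3.125, 17) − 0.25·(-60.75, 352) = (12.0625, -71)
∂L/∂s at (12.0625, -71) = 273.375

273.375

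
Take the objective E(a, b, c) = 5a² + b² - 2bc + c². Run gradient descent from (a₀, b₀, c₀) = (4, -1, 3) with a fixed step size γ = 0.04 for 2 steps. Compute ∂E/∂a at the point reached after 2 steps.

14.4

∇E = (10a, 2b - 2c, -2b + 2c)
Step 1: at (4, -1, 3), ∇E = (40, -8, 8) → (4, -1, 3) − 0.04·(40, -8, 8) = (2.4, -0.68, 2.68)
Step 2: at (2.4, -0.68, 2.68), ∇E = (24, -6.72, 6.72) → (2.4, -0.68, 2.68) − 0.04·(24, -6.72, 6.72) = (1.44, -0.4112, 2.4112)
∂E/∂a at (1.44, -0.4112, 2.4112) = 14.4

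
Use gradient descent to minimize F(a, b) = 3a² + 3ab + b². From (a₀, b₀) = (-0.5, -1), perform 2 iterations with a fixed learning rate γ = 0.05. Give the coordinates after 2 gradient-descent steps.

∇F = (6a + 3b, 3a + 2b)
Step 1: at (-0.5, -1), ∇F = (-6, -3.5) → (-0.5, -1) − 0.05·(-6, -3.5) = (-0.2, -0.825)
Step 2: at (-0.2, -0.825), ∇F = (-3.675, -2.25) → (-0.2, -0.825) − 0.05·(-3.675, -2.25) = (-0.01625, -0.7125)

(-0.01625, -0.7125)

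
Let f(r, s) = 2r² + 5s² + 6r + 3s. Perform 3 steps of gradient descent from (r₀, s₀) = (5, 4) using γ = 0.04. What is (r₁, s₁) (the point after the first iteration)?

∇f = (4r + 6, 10s + 3)
(r₁, s₁) = (5, 4) − 0.04·(26, 43) = (3.96, 2.28)

(3.96, 2.28)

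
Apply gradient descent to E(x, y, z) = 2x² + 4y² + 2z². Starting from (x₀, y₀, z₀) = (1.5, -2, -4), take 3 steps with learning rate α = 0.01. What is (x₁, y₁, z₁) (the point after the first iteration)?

(1.44, -1.84, -3.84)

∇E = (4x, 8y, 4z)
(x₁, y₁, z₁) = (1.5, -2, -4) − 0.01·(6, -16, -16) = (1.44, -1.84, -3.84)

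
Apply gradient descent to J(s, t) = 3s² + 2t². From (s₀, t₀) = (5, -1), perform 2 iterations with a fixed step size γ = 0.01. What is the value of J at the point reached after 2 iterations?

60.25486512

∇J = (6s, 4t)
Step 1: at (5, -1), ∇J = (30, -4) → (5, -1) − 0.01·(30, -4) = (4.7, -0.96)
Step 2: at (4.7, -0.96), ∇J = (28.2, -3.84) → (4.7, -0.96) − 0.01·(28.2, -3.84) = (4.418, -0.9216)
J(4.418, -0.9216) = 60.25486512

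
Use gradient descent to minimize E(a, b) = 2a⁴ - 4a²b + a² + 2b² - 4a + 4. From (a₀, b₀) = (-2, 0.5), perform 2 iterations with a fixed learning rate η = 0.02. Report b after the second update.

0.759072

∇E = (8a³ - 8ab + 2a - 4, -4a² + 4b)
(a₁, b₁) = (-2, 0.5) − 0.02·(-64, -14) = (-0.72, 0.78)
(a₂, b₂) = (-0.72, 0.78) − 0.02·(-3.933184, 1.0464) = (-0.64133632, 0.759072)
b = 0.759072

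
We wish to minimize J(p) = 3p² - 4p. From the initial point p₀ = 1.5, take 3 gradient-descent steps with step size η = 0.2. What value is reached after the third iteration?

0.66

J′(p) = 6p - 4
Step 1: J′(1.5) = 5; p₁ = 1.5 − 0.2·5 = 0.5
Step 2: J′(0.5) = -1; p₂ = 0.5 − 0.2·(-1) = 0.7
Step 3: J′(0.7) = 0.2; p₃ = 0.7 − 0.2·0.2 = 0.66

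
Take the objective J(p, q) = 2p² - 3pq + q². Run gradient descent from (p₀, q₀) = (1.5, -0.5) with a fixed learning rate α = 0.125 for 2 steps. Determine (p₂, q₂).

∇J = (4p - 3q, -3p + 2q)
Step 1: at (1.5, -0.5), ∇J = (7.5, -5.5) → (1.5, -0.5) − 0.125·(7.5, -5.5) = (0.5625, 0.1875)
Step 2: at (0.5625, 0.1875), ∇J = (1.6875, -1.3125) → (0.5625, 0.1875) − 0.125·(1.6875, -1.3125) = (0.3515625, 0.3515625)

(0.3515625, 0.3515625)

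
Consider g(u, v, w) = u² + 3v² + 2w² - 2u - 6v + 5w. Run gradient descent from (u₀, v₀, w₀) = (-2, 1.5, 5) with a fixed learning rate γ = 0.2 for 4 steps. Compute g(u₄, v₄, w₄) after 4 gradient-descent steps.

-6.97363264

∇g = (2u - 2, 6v - 6, 4w + 5)
(u₁, v₁, w₁) = (-2, 1.5, 5) − 0.2·(-6, 3, 25) = (-0.8, 0.9, 0)
(u₂, v₂, w₂) = (-0.8, 0.9, 0) − 0.2·(-3.6, -0.6, 5) = (-0.08, 1.02, -1)
(u₃, v₃, w₃) = (-0.08, 1.02, -1) − 0.2·(-2.16, 0.12, 1) = (0.352, 0.996, -1.2)
(u₄, v₄, w₄) = (0.352, 0.996, -1.2) − 0.2·(-1.296, -0.024, 0.2) = (0.6112, 1.0008, -1.24)
g(0.6112, 1.0008, -1.24) = -6.97363264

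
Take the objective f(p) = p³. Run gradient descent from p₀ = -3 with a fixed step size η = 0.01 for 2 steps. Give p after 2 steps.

-3.590787

f′(p) = 3p²
p₁ = -3 − 0.01·27 = -3.27
p₂ = -3.27 − 0.01·32.0787 = -3.590787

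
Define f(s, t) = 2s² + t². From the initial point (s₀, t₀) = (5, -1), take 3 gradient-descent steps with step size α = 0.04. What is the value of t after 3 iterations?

-0.778688

∇f = (4s, 2t)
Step 1: at (5, -1), ∇f = (20, -2) → (5, -1) − 0.04·(20, -2) = (4.2, -0.92)
Step 2: at (4.2, -0.92), ∇f = (16.8, -1.84) → (4.2, -0.92) − 0.04·(16.8, -1.84) = (3.528, -0.8464)
Step 3: at (3.528, -0.8464), ∇f = (14.112, -1.6928) → (3.528, -0.8464) − 0.04·(14.112, -1.6928) = (2.96352, -0.778688)
t = -0.778688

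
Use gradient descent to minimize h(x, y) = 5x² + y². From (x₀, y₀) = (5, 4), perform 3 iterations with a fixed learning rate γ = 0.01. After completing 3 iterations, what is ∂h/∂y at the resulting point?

7.529536

∇h = (10x, 2y)
(x₁, y₁) = (5, 4) − 0.01·(50, 8) = (4.5, 3.92)
(x₂, y₂) = (4.5, 3.92) − 0.01·(45, 7.84) = (4.05, 3.8416)
(x₃, y₃) = (4.05, 3.8416) − 0.01·(40.5, 7.6832) = (3.645, 3.764768)
∂h/∂y at (3.645, 3.764768) = 7.529536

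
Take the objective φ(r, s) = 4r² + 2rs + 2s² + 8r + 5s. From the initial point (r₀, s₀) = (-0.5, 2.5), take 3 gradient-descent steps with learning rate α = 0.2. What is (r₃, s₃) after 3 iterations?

(-1.484, -0.988)

∇φ = (8r + 2s + 8, 2r + 4s + 5)
(r₁, s₁) = (-0.5, 2.5) − 0.2·(9, 14) = (-2.3, -0.3)
(r₂, s₂) = (-2.3, -0.3) − 0.2·(-11, -0.8) = (-0.1, -0.14)
(r₃, s₃) = (-0.1, -0.14) − 0.2·(6.92, 4.24) = (-1.484, -0.988)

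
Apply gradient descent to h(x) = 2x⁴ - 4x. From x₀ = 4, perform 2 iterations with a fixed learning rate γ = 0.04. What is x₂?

1374.78654976

h′(x) = 8x³ - 4
Step 1: h′(4) = 508; x₁ = 4 − 0.04·508 = -16.32
Step 2: h′(-16.32) = -34777.663744; x₂ = -16.32 − 0.04·(-34777.663744) = 1374.78654976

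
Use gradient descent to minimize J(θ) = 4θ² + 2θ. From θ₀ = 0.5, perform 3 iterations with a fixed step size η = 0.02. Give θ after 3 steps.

J′(θ) = 8θ + 2
Step 1: J′(0.5) = 6; θ₁ = 0.5 − 0.02·6 = 0.38
Step 2: J′(0.38) = 5.04; θ₂ = 0.38 − 0.02·5.04 = 0.2792
Step 3: J′(0.2792) = 4.2336; θ₃ = 0.2792 − 0.02·4.2336 = 0.194528

0.194528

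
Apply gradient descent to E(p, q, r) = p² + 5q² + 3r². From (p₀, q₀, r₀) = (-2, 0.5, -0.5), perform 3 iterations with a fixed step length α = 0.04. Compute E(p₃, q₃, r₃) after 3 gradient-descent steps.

∇E = (2p, 10q, 6r)
(p₁, q₁, r₁) = (-2, 0.5, -0.5) − 0.04·(-4, 5, -3) = (-1.84, 0.3, -0.38)
(p₂, q₂, r₂) = (-1.84, 0.3, -0.38) − 0.04·(-3.68, 3, -2.28) = (-1.6928, 0.18, -0.2888)
(p₃, q₃, r₃) = (-1.6928, 0.18, -0.2888) − 0.04·(-3.3856, 1.8, -1.7328) = (-1.557376, 0.108, -0.219488)
E(-1.557376, 0.108, -0.219488) = 2.628264951808

2.628264951808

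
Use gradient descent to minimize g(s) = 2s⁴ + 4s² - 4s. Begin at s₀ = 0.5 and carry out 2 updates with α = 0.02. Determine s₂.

0.46550528

g′(s) = 8s³ + 8s - 4
Step 1: g′(0.5) = 1; s₁ = 0.5 − 0.02·1 = 0.48
Step 2: g′(0.48) = 0.724736; s₂ = 0.48 − 0.02·0.724736 = 0.46550528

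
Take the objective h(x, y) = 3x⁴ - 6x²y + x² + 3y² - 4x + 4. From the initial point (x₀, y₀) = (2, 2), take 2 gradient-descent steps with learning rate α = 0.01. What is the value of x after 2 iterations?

1.49487104

∇h = (12x³ - 12xy + 2x - 4, -6x² + 6y)
Step 1: at (2, 2), ∇h = (48, -12) → (2, 2) − 0.01·(48, -12) = (1.52, 2.12)
Step 2: at (1.52, 2.12), ∇h = (2.512896, -1.1424) → (1.52, 2.12) − 0.01·(2.512896, -1.1424) = (1.49487104, 2.131424)
x = 1.49487104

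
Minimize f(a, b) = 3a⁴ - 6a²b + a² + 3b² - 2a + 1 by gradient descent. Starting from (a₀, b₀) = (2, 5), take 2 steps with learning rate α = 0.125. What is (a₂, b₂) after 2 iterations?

∇f = (12a³ - 12ab + 2a - 2, -6a² + 6b)
(a₁, b₁) = (2, 5) − 0.125·(-22, 6) = (4.75, 4.25)
(a₂, b₂) = (4.75, 4.25) − 0.125·(1051.3125, -109.875) = (-126.6640625, 17.984375)

(-126.6640625, 17.984375)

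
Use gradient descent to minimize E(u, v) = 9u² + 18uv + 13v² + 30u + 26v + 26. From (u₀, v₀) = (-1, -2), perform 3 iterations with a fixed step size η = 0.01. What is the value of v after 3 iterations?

-1.089792

∇E = (18u + 18v + 30, 18u + 26v + 26)
(u₁, v₁) = (-1, -2) − 0.01·(-24, -44) = (-0.76, -1.56)
(u₂, v₂) = (-0.76, -1.56) − 0.01·(-11.76, -28.24) = (-0.6424, -1.2776)
(u₃, v₃) = (-0.6424, -1.2776) − 0.01·(-4.56, -18.7808) = (-0.5968, -1.089792)
v = -1.089792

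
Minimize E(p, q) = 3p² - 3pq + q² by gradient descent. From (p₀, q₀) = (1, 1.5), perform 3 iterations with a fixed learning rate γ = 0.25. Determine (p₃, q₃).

∇E = (6p - 3q, -3p + 2q)
Step 1: at (1, 1.5), ∇E = (1.5, 0) → (1, 1.5) − 0.25·(1.5, 0) = (0.625, 1.5)
Step 2: at (0.625, 1.5), ∇E = (-0.75, 1.125) → (0.625, 1.5) − 0.25·(-0.75, 1.125) = (0.8125, 1.21875)
Step 3: at (0.8125, 1.21875), ∇E = (1.21875, 0) → (0.8125, 1.21875) − 0.25·(1.21875, 0) = (0.5078125, 1.21875)

(0.5078125, 1.21875)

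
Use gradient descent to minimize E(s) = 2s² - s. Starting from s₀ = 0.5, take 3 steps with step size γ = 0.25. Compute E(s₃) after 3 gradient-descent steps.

E′(s) = 4s - 1
s₁ = 0.5 − 0.25·1 = 0.25
s₂ = 0.25 − 0.25·0 = 0.25
s₃ = 0.25 − 0.25·0 = 0.25
E(0.25) = -0.125

-0.125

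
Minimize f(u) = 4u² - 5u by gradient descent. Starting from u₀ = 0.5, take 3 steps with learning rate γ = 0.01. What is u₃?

0.527664

f′(u) = 8u - 5
u₁ = 0.5 − 0.01·(-1) = 0.51
u₂ = 0.51 − 0.01·(-0.92) = 0.5192
u₃ = 0.5192 − 0.01·(-0.8464) = 0.527664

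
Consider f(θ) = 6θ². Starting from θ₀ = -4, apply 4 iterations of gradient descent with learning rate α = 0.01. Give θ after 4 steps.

f′(θ) = 12θ
θ₁ = -4 − 0.01·(-48) = -3.52
θ₂ = -3.52 − 0.01·(-42.24) = -3.0976
θ₃ = -3.0976 − 0.01·(-37.1712) = -2.725888
θ₄ = -2.725888 − 0.01·(-32.710656) = -2.39878144

-2.39878144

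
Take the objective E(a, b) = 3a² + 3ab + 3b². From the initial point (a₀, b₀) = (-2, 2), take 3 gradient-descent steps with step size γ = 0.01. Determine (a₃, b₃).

∇E = (6a + 3b, 3a + 6b)
Step 1: at (-2, 2), ∇E = (-6, 6) → (-2, 2) − 0.01·(-6, 6) = (-1.94, 1.94)
Step 2: at (-1.94, 1.94), ∇E = (-5.82, 5.82) → (-1.94, 1.94) − 0.01·(-5.82, 5.82) = (-1.8818, 1.8818)
Step 3: at (-1.8818, 1.8818), ∇E = (-5.6454, 5.6454) → (-1.8818, 1.8818) − 0.01·(-5.6454, 5.6454) = (-1.825346, 1.825346)

(-1.825346, 1.825346)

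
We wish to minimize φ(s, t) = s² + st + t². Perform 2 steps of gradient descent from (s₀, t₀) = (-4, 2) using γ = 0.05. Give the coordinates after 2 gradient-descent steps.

∇φ = (2s + t, s + 2t)
Step 1: at (-4, 2), ∇φ = (-6, 0) → (-4, 2) − 0.05·(-6, 0) = (-3.7, 2)
Step 2: at (-3.7, 2), ∇φ = (-5.4, 0.3) → (-3.7, 2) − 0.05·(-5.4, 0.3) = (-3.43, 1.985)

(-3.43, 1.985)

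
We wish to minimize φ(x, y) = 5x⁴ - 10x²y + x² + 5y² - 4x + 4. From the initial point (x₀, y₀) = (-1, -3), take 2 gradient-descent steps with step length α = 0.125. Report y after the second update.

∇φ = (20x³ - 20xy + 2x - 4, -10x² + 10y)
(x₁, y₁) = (-1, -3) − 0.125·(-86, -40) = (9.75, 2)
(x₂, y₂) = (9.75, 2) − 0.125·(18162.6875, -930.625) = (-2260.5859375, 118.328125)
y = 118.328125

118.328125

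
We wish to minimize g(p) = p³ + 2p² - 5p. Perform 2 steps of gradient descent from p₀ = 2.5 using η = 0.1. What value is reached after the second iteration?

0.5703125

g′(p) = 3p² + 4p - 5
p₁ = 2.5 − 0.1·23.75 = 0.125
p₂ = 0.125 − 0.1·(-4.453125) = 0.5703125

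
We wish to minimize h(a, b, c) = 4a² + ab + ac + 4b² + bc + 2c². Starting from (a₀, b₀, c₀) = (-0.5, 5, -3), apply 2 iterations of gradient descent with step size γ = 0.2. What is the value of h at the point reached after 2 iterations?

16.162

∇h = (8a + b + c, a + 8b + c, a + b + 4c)
Step 1: at (-0.5, 5, -3), ∇h = (-2, 36.5, -7.5) → (-0.5, 5, -3) − 0.2·(-2, 36.5, -7.5) = (-0.1, -2.3, -1.5)
Step 2: at (-0.1, -2.3, -1.5), ∇h = (-4.6, -20, -8.4) → (-0.1, -2.3, -1.5) − 0.2·(-4.6, -20, -8.4) = (0.82, 1.7, 0.18)
h(0.82, 1.7, 0.18) = 16.162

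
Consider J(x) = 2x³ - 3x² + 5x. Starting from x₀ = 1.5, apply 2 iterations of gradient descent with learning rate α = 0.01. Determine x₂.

1.3208585

J′(x) = 6x² - 6x + 5
x₁ = 1.5 − 0.01·9.5 = 1.405
x₂ = 1.405 − 0.01·8.41415 = 1.3208585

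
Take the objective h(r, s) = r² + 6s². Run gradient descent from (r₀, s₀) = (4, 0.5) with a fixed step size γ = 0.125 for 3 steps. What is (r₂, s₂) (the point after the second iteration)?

∇h = (2r, 12s)
(r₁, s₁) = (4, 0.5) − 0.125·(8, 6) = (3, -0.25)
(r₂, s₂) = (3, -0.25) − 0.125·(6, -3) = (2.25, 0.125)

(2.25, 0.125)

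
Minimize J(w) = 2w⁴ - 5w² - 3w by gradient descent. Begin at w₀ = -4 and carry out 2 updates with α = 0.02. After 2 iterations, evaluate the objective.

J′(w) = 8w³ - 10w - 3
Step 1: J′(-4) = -475; w₁ = -4 − 0.02·(-475) = 5.5
Step 2: J′(5.5) = 1273; w₂ = 5.5 − 0.02·1273 = -19.96
J(-19.96) = 315515.54176512

315515.54176512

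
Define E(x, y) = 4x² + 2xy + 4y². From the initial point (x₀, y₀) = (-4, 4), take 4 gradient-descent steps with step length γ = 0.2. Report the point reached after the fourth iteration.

∇E = (8x + 2y, 2x + 8y)
Step 1: at (-4, 4), ∇E = (-24, 24) → (-4, 4) − 0.2·(-24, 24) = (0.8, -0.8)
Step 2: at (0.8, -0.8), ∇E = (4.8, -4.8) → (0.8, -0.8) − 0.2·(4.8, -4.8) = (-0.16, 0.16)
Step 3: at (-0.16, 0.16), ∇E = (-0.96, 0.96) → (-0.16, 0.16) − 0.2·(-0.96, 0.96) = (0.032, -0.032)
Step 4: at (0.032, -0.032), ∇E = (0.192, -0.192) → (0.032, -0.032) − 0.2·(0.192, -0.192) = (-0.0064, 0.0064)

(-0.0064, 0.0064)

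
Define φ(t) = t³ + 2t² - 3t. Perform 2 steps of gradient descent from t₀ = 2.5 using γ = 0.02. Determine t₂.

1.6497865

φ′(t) = 3t² + 4t - 3
Step 1: φ′(2.5) = 25.75; t₁ = 2.5 − 0.02·25.75 = 1.985
Step 2: φ′(1.985) = 16.760675; t₂ = 1.985 − 0.02·16.760675 = 1.6497865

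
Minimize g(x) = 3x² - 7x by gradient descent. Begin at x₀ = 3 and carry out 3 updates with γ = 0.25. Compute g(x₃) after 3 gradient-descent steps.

-3.92578125

g′(x) = 6x - 7
x₁ = 3 − 0.25·11 = 0.25
x₂ = 0.25 − 0.25·(-5.5) = 1.625
x₃ = 1.625 − 0.25·2.75 = 0.9375
g(0.9375) = -3.92578125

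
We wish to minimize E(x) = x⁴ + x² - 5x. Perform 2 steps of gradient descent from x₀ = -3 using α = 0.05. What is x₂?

E′(x) = 4x³ + 2x - 5
x₁ = -3 − 0.05·(-119) = 2.95
x₂ = 2.95 − 0.05·103.5895 = -2.229475

-2.229475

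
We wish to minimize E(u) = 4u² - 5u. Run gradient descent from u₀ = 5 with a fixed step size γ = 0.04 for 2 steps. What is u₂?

2.648

E′(u) = 8u - 5
Step 1: E′(5) = 35; u₁ = 5 − 0.04·35 = 3.6
Step 2: E′(3.6) = 23.8; u₂ = 3.6 − 0.04·23.8 = 2.648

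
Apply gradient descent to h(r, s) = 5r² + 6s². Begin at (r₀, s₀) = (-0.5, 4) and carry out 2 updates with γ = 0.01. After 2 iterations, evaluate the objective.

58.39087956

∇h = (10r, 12s)
(r₁, s₁) = (-0.5, 4) − 0.01·(-5, 48) = (-0.45, 3.52)
(r₂, s₂) = (-0.45, 3.52) − 0.01·(-4.5, 42.24) = (-0.405, 3.0976)
h(-0.405, 3.0976) = 58.39087956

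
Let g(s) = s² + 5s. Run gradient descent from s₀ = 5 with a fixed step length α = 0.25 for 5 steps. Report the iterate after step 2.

g′(s) = 2s + 5
Step 1: g′(5) = 15; s₁ = 5 − 0.25·15 = 1.25
Step 2: g′(1.25) = 7.5; s₂ = 1.25 − 0.25·7.5 = -0.625

-0.625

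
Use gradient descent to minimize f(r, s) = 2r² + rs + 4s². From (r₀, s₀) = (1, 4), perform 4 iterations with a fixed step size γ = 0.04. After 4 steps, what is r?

∇f = (4r + s, r + 8s)
Step 1: at (1, 4), ∇f = (8, 33) → (1, 4) − 0.04·(8, 33) = (0.68, 2.68)
Step 2: at (0.68, 2.68), ∇f = (5.4, 22.12) → (0.68, 2.68) − 0.04·(5.4, 22.12) = (0.464, 1.7952)
Step 3: at (0.464, 1.7952), ∇f = (3.6512, 14.8256) → (0.464, 1.7952) − 0.04·(3.6512, 14.8256) = (0.317952, 1.202176)
Step 4: at (0.317952, 1.202176), ∇f = (2.473984, 9.93536) → (0.317952, 1.202176) − 0.04·(2.473984, 9.93536) = (0.21899264, 0.8047616)
r = 0.21899264

0.21899264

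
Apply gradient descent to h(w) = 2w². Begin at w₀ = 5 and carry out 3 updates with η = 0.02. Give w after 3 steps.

h′(w) = 4w
Step 1: h′(5) = 20; w₁ = 5 − 0.02·20 = 4.6
Step 2: h′(4.6) = 18.4; w₂ = 4.6 − 0.02·18.4 = 4.232
Step 3: h′(4.232) = 16.928; w₃ = 4.232 − 0.02·16.928 = 3.89344

3.89344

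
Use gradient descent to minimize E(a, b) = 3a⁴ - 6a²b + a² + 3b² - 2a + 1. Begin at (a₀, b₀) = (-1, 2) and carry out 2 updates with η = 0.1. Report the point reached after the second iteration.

∇E = (12a³ - 12ab + 2a - 2, -6a² + 6b)
(a₁, b₁) = (-1, 2) − 0.1·(8, 6) = (-1.8, 1.4)
(a₂, b₂) = (-1.8, 1.4) − 0.1·(-45.344, -11.04) = (2.7344, 2.504)

(2.7344, 2.504)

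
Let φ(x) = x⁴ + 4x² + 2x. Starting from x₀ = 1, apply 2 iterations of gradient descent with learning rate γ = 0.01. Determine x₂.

0.74575776

φ′(x) = 4x³ + 8x + 2
x₁ = 1 − 0.01·14 = 0.86
x₂ = 0.86 − 0.01·11.424224 = 0.74575776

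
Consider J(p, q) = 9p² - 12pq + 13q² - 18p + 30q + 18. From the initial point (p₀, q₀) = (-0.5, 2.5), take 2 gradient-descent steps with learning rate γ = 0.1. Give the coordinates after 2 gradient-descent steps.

(-11.48, 15.4)

∇J = (18p - 12q - 18, -12p + 26q + 30)
(p₁, q₁) = (-0.5, 2.5) − 0.1·(-57, 101) = (5.2, -7.6)
(p₂, q₂) = (5.2, -7.6) − 0.1·(166.8, -230) = (-11.48, 15.4)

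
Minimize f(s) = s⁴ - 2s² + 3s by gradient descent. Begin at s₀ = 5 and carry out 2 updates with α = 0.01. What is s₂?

0.14660348

f′(s) = 4s³ - 4s + 3
Step 1: f′(5) = 483; s₁ = 5 − 0.01·483 = 0.17
Step 2: f′(0.17) = 2.339652; s₂ = 0.17 − 0.01·2.339652 = 0.14660348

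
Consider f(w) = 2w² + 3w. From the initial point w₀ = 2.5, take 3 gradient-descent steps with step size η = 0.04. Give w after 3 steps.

1.176288

f′(w) = 4w + 3
Step 1: f′(2.5) = 13; w₁ = 2.5 − 0.04·13 = 1.98
Step 2: f′(1.98) = 10.92; w₂ = 1.98 − 0.04·10.92 = 1.5432
Step 3: f′(1.5432) = 9.1728; w₃ = 1.5432 − 0.04·9.1728 = 1.176288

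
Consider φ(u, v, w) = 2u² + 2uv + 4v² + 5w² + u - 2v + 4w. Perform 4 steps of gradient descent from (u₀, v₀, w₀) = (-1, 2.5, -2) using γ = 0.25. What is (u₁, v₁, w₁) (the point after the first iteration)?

∇φ = (4u + 2v + 1, 2u + 8v - 2, 10w + 4)
Step 1: at (-1, 2.5, -2), ∇φ = (2, 16, -16) → (-1, 2.5, -2) − 0.25·(2, 16, -16) = (-1.5, -1.5, 2)

(-1.5, -1.5, 2)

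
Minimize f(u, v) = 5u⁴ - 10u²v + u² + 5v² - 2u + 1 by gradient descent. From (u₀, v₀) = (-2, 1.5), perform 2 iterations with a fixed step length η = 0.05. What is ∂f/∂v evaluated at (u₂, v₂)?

∇f = (20u³ - 20uv + 2u - 2, -10u² + 10v)
Step 1: at (-2, 1.5), ∇f = (-106, -25) → (-2, 1.5) − 0.05·(-106, -25) = (3.3, 2.75)
Step 2: at (3.3, 2.75), ∇f = (541.84, -81.4) → (3.3, 2.75) − 0.05·(541.84, -81.4) = (-23.792, 6.82)
∂f/∂v at (-23.792, 6.82) = -5592.39264

-5592.39264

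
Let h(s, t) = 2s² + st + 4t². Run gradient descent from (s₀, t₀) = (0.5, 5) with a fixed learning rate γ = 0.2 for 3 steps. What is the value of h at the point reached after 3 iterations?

∇h = (4s + t, s + 8t)
(s₁, t₁) = (0.5, 5) − 0.2·(7, 40.5) = (-0.9, -3.1)
(s₂, t₂) = (-0.9, -3.1) − 0.2·(-6.7, -25.7) = (0.44, 2.04)
(s₃, t₃) = (0.44, 2.04) − 0.2·(3.8, 16.76) = (-0.32, -1.312)
h(-0.32, -1.312) = 7.510016

7.510016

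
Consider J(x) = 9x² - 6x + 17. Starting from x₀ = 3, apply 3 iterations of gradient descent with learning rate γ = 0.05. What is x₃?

J′(x) = 18x - 6
Step 1: J′(3) = 48; x₁ = 3 − 0.05·48 = 0.6
Step 2: J′(0.6) = 4.8; x₂ = 0.6 − 0.05·4.8 = 0.36
Step 3: J′(0.36) = 0.48; x₃ = 0.36 − 0.05·0.48 = 0.336

0.336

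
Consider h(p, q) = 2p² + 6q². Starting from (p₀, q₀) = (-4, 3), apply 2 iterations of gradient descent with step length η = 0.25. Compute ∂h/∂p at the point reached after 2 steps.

∇h = (4p, 12q)
(p₁, q₁) = (-4, 3) − 0.25·(-16, 36) = (0, -6)
(p₂, q₂) = (0, -6) − 0.25·(0, -72) = (0, 12)
∂h/∂p at (0, 12) = 0

0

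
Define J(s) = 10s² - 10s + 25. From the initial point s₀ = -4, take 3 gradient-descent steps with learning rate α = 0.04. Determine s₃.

0.464

J′(s) = 20s - 10
Step 1: J′(-4) = -90; s₁ = -4 − 0.04·(-90) = -0.4
Step 2: J′(-0.4) = -18; s₂ = -0.4 − 0.04·(-18) = 0.32
Step 3: J′(0.32) = -3.6; s₃ = 0.32 − 0.04·(-3.6) = 0.464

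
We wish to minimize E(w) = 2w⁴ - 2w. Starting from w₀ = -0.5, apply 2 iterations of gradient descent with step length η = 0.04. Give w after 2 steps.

-0.28244096

E′(w) = 8w³ - 2
w₁ = -0.5 − 0.04·(-3) = -0.38
w₂ = -0.38 − 0.04·(-2.438976) = -0.28244096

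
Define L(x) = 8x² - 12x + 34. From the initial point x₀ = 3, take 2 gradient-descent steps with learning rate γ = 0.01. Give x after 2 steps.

2.3376

L′(x) = 16x - 12
Step 1: L′(3) = 36; x₁ = 3 − 0.01·36 = 2.64
Step 2: L′(2.64) = 30.24; x₂ = 2.64 − 0.01·30.24 = 2.3376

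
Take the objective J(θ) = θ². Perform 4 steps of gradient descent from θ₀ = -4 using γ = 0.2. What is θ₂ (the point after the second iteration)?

J′(θ) = 2θ
θ₁ = -4 − 0.2·(-8) = -2.4
θ₂ = -2.4 − 0.2·(-4.8) = -1.44

-1.44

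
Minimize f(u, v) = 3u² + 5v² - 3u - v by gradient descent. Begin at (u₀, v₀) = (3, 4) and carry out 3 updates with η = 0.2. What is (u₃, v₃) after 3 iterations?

(0.48, -3.8)

∇f = (6u - 3, 10v - 1)
(u₁, v₁) = (3, 4) − 0.2·(15, 39) = (0, -3.8)
(u₂, v₂) = (0, -3.8) − 0.2·(-3, -39) = (0.6, 4)
(u₃, v₃) = (0.6, 4) − 0.2·(0.6, 39) = (0.48, -3.8)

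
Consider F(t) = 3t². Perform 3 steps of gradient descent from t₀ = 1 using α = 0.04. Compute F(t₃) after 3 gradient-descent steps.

F′(t) = 6t
Step 1: F′(1) = 6; t₁ = 1 − 0.04·6 = 0.76
Step 2: F′(0.76) = 4.56; t₂ = 0.76 − 0.04·4.56 = 0.5776
Step 3: F′(0.5776) = 3.4656; t₃ = 0.5776 − 0.04·3.4656 = 0.438976
F(0.438976) = 0.578099785728

0.578099785728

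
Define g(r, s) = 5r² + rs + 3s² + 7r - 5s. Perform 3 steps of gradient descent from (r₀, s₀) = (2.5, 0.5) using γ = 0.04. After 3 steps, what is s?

0.575936

∇g = (10r + s + 7, r + 6s - 5)
(r₁, s₁) = (2.5, 0.5) − 0.04·(32.5, 0.5) = (1.2, 0.48)
(r₂, s₂) = (1.2, 0.48) − 0.04·(19.48, -0.92) = (0.4208, 0.5168)
(r₃, s₃) = (0.4208, 0.5168) − 0.04·(11.7248, -1.4784) = (-0.048192, 0.575936)
s = 0.575936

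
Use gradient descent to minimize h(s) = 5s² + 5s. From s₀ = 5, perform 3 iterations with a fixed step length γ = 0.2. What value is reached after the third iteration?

-6

h′(s) = 10s + 5
Step 1: h′(5) = 55; s₁ = 5 − 0.2·55 = -6
Step 2: h′(-6) = -55; s₂ = -6 − 0.2·(-55) = 5
Step 3: h′(5) = 55; s₃ = 5 − 0.2·55 = -6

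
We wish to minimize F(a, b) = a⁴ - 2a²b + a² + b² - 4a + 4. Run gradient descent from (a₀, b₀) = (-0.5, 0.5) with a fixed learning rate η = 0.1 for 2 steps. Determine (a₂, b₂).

(0.35105, 0.3605)

∇F = (4a³ - 4ab + 2a - 4, -2a² + 2b)
(a₁, b₁) = (-0.5, 0.5) − 0.1·(-4.5, 0.5) = (-0.05, 0.45)
(a₂, b₂) = (-0.05, 0.45) − 0.1·(-4.0105, 0.895) = (0.35105, 0.3605)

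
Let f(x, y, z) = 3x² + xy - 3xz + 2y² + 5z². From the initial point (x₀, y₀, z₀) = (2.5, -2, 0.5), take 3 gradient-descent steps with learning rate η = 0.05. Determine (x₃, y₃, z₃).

(1.23325, -1.257375, 0.52975)

∇f = (6x + y - 3z, x + 4y, -3x + 10z)
(x₁, y₁, z₁) = (2.5, -2, 0.5) − 0.05·(11.5, -5.5, -2.5) = (1.925, -1.725, 0.625)
(x₂, y₂, z₂) = (1.925, -1.725, 0.625) − 0.05·(7.95, -4.975, 0.475) = (1.5275, -1.47625, 0.60125)
(x₃, y₃, z₃) = (1.5275, -1.47625, 0.60125) − 0.05·(5.885, -4.3775, 1.43) = (1.23325, -1.257375, 0.52975)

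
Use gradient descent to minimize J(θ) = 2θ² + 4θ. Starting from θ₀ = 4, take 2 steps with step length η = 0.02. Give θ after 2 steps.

J′(θ) = 4θ + 4
Step 1: J′(4) = 20; θ₁ = 4 − 0.02·20 = 3.6
Step 2: J′(3.6) = 18.4; θ₂ = 3.6 − 0.02·18.4 = 3.232

3.232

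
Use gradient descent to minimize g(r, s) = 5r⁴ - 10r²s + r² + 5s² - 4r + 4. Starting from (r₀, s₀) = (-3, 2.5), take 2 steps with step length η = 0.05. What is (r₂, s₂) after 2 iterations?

∇g = (20r³ - 20rs + 2r - 4, -10r² + 10s)
Step 1: at (-3, 2.5), ∇g = (-400, -65) → (-3, 2.5) − 0.05·(-400, -65) = (17, 5.75)
Step 2: at (17, 5.75), ∇g = (96335, -2832.5) → (17, 5.75) − 0.05·(96335, -2832.5) = (-4799.75, 147.375)

(-4799.75, 147.375)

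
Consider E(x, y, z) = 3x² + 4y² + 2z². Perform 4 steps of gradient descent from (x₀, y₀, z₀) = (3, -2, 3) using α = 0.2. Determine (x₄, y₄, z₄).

∇E = (6x, 8y, 4z)
(x₁, y₁, z₁) = (3, -2, 3) − 0.2·(18, -16, 12) = (-0.6, 1.2, 0.6)
(x₂, y₂, z₂) = (-0.6, 1.2, 0.6) − 0.2·(-3.6, 9.6, 2.4) = (0.12, -0.72, 0.12)
(x₃, y₃, z₃) = (0.12, -0.72, 0.12) − 0.2·(0.72, -5.76, 0.48) = (-0.024, 0.432, 0.024)
(x₄, y₄, z₄) = (-0.024, 0.432, 0.024) − 0.2·(-0.144, 3.456, 0.096) = (0.0048, -0.2592, 0.0048)

(0.0048, -0.2592, 0.0048)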